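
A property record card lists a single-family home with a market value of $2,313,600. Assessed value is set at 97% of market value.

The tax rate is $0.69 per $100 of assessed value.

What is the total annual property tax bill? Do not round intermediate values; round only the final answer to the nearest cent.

$15,484.92

Assessed value = $2,313,600 × 0.97 = $2,244,192
Tax = $2,244,192 × 0.0069 = $15,484.9248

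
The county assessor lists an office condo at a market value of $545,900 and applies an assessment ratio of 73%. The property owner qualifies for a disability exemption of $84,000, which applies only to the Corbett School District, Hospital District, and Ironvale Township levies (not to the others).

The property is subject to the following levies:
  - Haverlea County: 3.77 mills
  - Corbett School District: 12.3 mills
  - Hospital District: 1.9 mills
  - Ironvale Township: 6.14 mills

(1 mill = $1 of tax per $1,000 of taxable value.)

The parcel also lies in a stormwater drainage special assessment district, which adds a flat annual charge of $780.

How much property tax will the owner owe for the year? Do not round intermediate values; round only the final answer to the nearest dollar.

$8,679

Assessed value = $545,900 × 0.73 = $398,507
Haverlea County: $398,507 × 0.00377 = $1,502.37139
Corbett School District: ($398,507 − $84,000) × 0.0123 = $314,507 × 0.0123 = $3,868.4361
Hospital District: ($398,507 − $84,000) × 0.0019 = $314,507 × 0.0019 = $597.5633
Ironvale Township: ($398,507 − $84,000) × 0.00614 = $314,507 × 0.00614 = $1,931.07298
Levies subtotal = $7,899.44377
Total = $7,899.44377 + $780 = $8,679.44377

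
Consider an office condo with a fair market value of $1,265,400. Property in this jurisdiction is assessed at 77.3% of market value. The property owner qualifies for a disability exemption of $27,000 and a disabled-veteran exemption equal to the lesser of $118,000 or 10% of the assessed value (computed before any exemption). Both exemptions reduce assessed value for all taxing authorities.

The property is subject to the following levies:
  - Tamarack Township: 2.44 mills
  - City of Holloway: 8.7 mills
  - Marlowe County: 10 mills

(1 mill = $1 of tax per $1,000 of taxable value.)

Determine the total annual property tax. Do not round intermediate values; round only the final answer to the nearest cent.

$18,039.58

Assessed value = $1,265,400 × 0.773 = $978,154.2
Disabled-veteran exemption = min($118,000, 10% × $978,154.2) = min($118,000, $97,815.42) = $97,815.42 (percentage binds)
Taxable value = $978,154.2 − $27,000 − $97,815.42 = $853,338.78
Tamarack Township: $853,338.78 × 0.00244 = $2,082.1466232
City of Holloway: $853,338.78 × 0.0087 = $7,424.047386
Marlowe County: $853,338.78 × 0.01 = $8,533.3878
Total = $18,039.5818092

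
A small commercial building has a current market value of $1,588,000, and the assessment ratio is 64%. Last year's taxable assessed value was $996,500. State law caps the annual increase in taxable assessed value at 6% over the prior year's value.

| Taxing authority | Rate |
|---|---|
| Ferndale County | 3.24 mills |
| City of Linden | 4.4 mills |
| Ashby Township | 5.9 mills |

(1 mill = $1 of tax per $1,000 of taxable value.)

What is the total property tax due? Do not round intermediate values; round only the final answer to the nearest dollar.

Uncapped assessed value = $1,588,000 × 0.64 = $1,016,320
Cap limit = $996,500 × 1.06 = $1,056,290
Taxable assessed value = min($1,016,320, $1,056,290) = $1,016,320 (cap does not bind)
Ferndale County: $1,016,320 × 0.00324 = $3,292.8768
City of Linden: $1,016,320 × 0.0044 = $4,471.808
Ashby Township: $1,016,320 × 0.0059 = $5,996.288
Total = $13,760.9728

$13,761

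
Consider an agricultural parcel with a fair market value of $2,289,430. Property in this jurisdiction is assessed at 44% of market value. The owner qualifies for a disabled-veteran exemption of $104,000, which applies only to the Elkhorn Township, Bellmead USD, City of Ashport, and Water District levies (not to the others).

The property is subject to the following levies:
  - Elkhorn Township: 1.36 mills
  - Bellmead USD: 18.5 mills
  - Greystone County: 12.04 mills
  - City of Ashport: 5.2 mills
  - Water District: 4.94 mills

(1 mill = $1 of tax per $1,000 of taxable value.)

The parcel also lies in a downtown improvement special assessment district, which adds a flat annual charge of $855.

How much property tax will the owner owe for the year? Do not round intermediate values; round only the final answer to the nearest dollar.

$40,084

Assessed value = $2,289,430 × 0.44 = $1,007,349.2
Elkhorn Township: ($1,007,349.2 − $104,000) × 0.00136 = $903,349.2 × 0.00136 = $1,228.554912
Bellmead USD: ($1,007,349.2 − $104,000) × 0.0185 = $903,349.2 × 0.0185 = $16,711.9602
Greystone County: $1,007,349.2 × 0.01204 = $12,128.484368
City of Ashport: ($1,007,349.2 − $104,000) × 0.0052 = $903,349.2 × 0.0052 = $4,697.41584
Water District: ($1,007,349.2 − $104,000) × 0.00494 = $903,349.2 × 0.00494 = $4,462.545048
Levies subtotal = $39,228.960368
Total = $39,228.960368 + $855 = $40,083.960368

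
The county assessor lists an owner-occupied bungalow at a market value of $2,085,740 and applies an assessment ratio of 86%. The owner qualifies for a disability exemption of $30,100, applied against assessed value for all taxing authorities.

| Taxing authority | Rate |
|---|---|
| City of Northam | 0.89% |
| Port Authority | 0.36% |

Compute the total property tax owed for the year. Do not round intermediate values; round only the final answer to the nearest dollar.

$22,045

Assessed value = $2,085,740 × 0.86 = $1,793,736.4
Taxable value = $1,793,736.4 − $30,100 = $1,763,636.4
City of Northam: $1,763,636.4 × 0.0089 = $15,696.36396
Port Authority: $1,763,636.4 × 0.0036 = $6,349.09104
Total = $15,696.36396 + $6,349.09104 = $22,045.455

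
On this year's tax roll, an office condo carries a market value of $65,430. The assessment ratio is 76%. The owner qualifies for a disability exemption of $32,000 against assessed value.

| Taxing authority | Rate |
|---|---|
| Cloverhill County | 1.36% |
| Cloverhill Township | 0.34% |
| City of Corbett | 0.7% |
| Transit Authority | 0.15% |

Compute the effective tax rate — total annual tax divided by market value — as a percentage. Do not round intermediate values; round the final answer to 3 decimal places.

0.691%

Assessed value = $65,430 × 0.76 = $49,726.8
Taxable value = $49,726.8 − $32,000 = $17,726.8
Cloverhill County: $17,726.8 × 0.0136 = $241.08448
Cloverhill Township: $17,726.8 × 0.0034 = $60.27112
City of Corbett: $17,726.8 × 0.007 = $124.0876
Transit Authority: $17,726.8 × 0.0015 = $26.5902
Total tax = $452.0334
Effective rate = $452.0334 ÷ $65,430 = 0.691% of market value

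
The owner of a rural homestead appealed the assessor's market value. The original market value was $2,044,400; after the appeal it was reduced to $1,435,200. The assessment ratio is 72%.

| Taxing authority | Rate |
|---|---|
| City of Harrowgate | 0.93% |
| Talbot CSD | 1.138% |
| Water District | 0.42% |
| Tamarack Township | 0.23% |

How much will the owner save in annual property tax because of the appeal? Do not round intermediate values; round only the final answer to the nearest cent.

$11,921.80

Old assessed value = $2,044,400 × 0.72 = $1,471,968
New assessed value = $1,435,200 × 0.72 = $1,033,344
Combined rate = 0.0093 + 0.01138 + 0.0042 + 0.0023 = 0.02718
Old tax = $1,471,968 × 0.02718 = $40,008.09024
New tax = $1,033,344 × 0.02718 = $28,086.28992
Reduction = $40,008.09024 − $28,086.28992 = $11,921.80032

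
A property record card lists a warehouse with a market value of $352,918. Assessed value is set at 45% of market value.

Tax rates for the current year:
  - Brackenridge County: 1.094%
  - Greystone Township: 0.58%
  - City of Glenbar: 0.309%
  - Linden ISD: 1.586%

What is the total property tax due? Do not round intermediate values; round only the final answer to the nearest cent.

$5,668.04

Assessed value = $352,918 × 0.45 = $158,813.1
Brackenridge County: $158,813.1 × 0.01094 = $1,737.415314
Greystone Township: $158,813.1 × 0.0058 = $921.11598
City of Glenbar: $158,813.1 × 0.00309 = $490.732479
Linden ISD: $158,813.1 × 0.01586 = $2,518.775766
Total = $1,737.415314 + $921.11598 + $490.732479 + $2,518.775766 = $5,668.039539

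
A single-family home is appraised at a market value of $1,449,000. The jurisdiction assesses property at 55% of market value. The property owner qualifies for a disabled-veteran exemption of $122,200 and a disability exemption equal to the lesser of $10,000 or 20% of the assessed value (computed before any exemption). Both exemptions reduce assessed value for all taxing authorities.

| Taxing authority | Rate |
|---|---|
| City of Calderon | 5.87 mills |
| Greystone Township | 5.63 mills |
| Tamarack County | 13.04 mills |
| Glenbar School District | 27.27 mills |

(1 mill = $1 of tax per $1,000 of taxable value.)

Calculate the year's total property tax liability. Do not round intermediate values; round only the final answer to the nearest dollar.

$34,441

Assessed value = $1,449,000 × 0.55 = $796,950
Disability exemption = min($10,000, 20% × $796,950) = min($10,000, $159,390) = $10,000 (dollar cap binds)
Taxable value = $796,950 − $122,200 − $10,000 = $664,750
City of Calderon: $664,750 × 0.00587 = $3,902.0825
Greystone Township: $664,750 × 0.00563 = $3,742.5425
Tamarack County: $664,750 × 0.01304 = $8,668.34
Glenbar School District: $664,750 × 0.02727 = $18,127.7325
Total = $34,440.6975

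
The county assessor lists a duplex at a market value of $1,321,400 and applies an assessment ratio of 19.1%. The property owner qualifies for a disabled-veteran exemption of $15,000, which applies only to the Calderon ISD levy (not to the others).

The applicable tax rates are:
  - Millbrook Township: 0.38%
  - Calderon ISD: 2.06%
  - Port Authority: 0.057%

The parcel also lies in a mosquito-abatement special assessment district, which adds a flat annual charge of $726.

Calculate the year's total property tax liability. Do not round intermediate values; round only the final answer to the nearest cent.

$6,719.11

Assessed value = $1,321,400 × 0.191 = $252,387.4
Millbrook Township: $252,387.4 × 0.0038 = $959.07212
Calderon ISD: ($252,387.4 − $15,000) × 0.0206 = $237,387.4 × 0.0206 = $4,890.18044
Port Authority: $252,387.4 × 0.00057 = $143.860818
Levies subtotal = $5,993.113378
Total = $5,993.113378 + $726 = $6,719.113378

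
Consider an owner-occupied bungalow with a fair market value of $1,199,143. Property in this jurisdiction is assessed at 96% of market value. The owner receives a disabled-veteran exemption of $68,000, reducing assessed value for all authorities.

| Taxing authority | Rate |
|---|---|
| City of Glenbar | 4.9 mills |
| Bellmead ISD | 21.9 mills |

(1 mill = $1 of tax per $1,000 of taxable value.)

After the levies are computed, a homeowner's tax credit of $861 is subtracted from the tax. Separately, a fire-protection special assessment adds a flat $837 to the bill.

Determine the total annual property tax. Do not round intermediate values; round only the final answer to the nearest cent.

$29,005.15

Assessed value = $1,199,143 × 0.96 = $1,151,177.28
Taxable value = $1,151,177.28 − $68,000 = $1,083,177.28
City of Glenbar: $1,083,177.28 × 0.0049 = $5,307.568672
Bellmead ISD: $1,083,177.28 × 0.0219 = $23,721.582432
Levies subtotal = $29,029.151104
After credit = $29,029.151104 − $861 = $28,168.151104
Total = $28,168.151104 + $837 = $29,005.151104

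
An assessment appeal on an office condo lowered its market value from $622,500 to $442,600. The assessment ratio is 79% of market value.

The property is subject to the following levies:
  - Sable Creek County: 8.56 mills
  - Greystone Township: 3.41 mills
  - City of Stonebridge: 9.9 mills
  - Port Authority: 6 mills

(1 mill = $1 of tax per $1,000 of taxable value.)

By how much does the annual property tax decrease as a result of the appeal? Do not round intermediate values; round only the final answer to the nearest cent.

Old assessed value = $622,500 × 0.79 = $491,775
New assessed value = $442,600 × 0.79 = $349,654
Combined rate = 0.00856 + 0.00341 + 0.0099 + 0.006 = 0.02787
Old tax = $491,775 × 0.02787 = $13,705.76925
New tax = $349,654 × 0.02787 = $9,744.85698
Reduction = $13,705.76925 − $9,744.85698 = $3,960.91227

$3,960.91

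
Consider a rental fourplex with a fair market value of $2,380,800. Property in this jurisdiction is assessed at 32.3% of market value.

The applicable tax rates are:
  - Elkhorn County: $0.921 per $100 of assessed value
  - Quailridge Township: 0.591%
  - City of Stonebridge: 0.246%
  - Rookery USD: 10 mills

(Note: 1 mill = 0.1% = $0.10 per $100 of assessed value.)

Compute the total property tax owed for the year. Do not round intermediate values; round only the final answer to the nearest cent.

Assessed value = $2,380,800 × 0.323 = $768,998.4
Elkhorn County: $768,998.4 × 0.00921 = $7,082.475264
Quailridge Township: $768,998.4 × 0.00591 = $4,544.780544
City of Stonebridge: $768,998.4 × 0.00246 = $1,891.736064
Rookery USD: $768,998.4 × 0.01 = $7,689.984
Total = $21,208.975872

$21,208.98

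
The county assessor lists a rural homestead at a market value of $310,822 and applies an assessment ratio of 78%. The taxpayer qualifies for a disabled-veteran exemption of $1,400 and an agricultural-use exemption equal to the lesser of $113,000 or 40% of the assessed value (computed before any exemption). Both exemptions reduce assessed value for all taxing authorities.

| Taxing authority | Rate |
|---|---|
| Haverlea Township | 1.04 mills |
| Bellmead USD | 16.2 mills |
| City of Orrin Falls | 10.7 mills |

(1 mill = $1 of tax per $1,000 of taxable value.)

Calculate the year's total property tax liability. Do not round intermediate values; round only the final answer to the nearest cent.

$4,025.17

Assessed value = $310,822 × 0.78 = $242,441.16
Agricultural-use exemption = min($113,000, 40% × $242,441.16) = min($113,000, $96,976.464) = $96,976.464 (percentage binds)
Taxable value = $242,441.16 − $1,400 − $96,976.464 = $144,064.696
Haverlea Township: $144,064.696 × 0.00104 = $149.82728384
Bellmead USD: $144,064.696 × 0.0162 = $2,333.8480752
City of Orrin Falls: $144,064.696 × 0.0107 = $1,541.4922472
Total = $4,025.16760624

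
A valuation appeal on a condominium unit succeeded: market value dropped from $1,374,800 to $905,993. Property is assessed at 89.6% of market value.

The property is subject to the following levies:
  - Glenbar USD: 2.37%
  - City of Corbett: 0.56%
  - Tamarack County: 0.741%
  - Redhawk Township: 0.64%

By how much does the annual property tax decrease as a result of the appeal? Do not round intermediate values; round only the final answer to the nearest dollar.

$18,108

Old assessed value = $1,374,800 × 0.896 = $1,231,820.8
New assessed value = $905,993 × 0.896 = $811,769.728
Combined rate = 0.0237 + 0.0056 + 0.00741 + 0.0064 = 0.04311
Old tax = $1,231,820.8 × 0.04311 = $53,103.794688
New tax = $811,769.728 × 0.04311 = $34,995.39297408
Reduction = $53,103.794688 − $34,995.39297408 = $18,108.40171392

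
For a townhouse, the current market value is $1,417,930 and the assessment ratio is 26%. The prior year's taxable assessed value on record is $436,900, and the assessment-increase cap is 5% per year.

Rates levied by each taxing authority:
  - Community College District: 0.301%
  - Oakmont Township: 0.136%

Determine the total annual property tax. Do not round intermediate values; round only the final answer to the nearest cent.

Uncapped assessed value = $1,417,930 × 0.26 = $368,661.8
Cap limit = $436,900 × 1.05 = $458,745
Taxable assessed value = min($368,661.8, $458,745) = $368,661.8 (cap does not bind)
Community College District: $368,661.8 × 0.00301 = $1,109.672018
Oakmont Township: $368,661.8 × 0.00136 = $501.380048
Total = $1,611.052066

$1,611.05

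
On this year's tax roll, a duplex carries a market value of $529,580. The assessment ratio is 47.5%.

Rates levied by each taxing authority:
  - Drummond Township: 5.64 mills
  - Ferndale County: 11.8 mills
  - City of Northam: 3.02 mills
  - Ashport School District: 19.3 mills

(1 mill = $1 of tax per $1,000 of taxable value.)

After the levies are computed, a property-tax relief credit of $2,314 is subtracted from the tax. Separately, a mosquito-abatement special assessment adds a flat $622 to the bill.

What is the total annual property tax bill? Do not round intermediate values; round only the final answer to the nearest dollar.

$8,310

Assessed value = $529,580 × 0.475 = $251,550.5
Drummond Township: $251,550.5 × 0.00564 = $1,418.74482
Ferndale County: $251,550.5 × 0.0118 = $2,968.2959
City of Northam: $251,550.5 × 0.00302 = $759.68251
Ashport School District: $251,550.5 × 0.0193 = $4,854.92465
Levies subtotal = $10,001.64788
After credit = $10,001.64788 − $2,314 = $7,687.64788
Total = $7,687.64788 + $622 = $8,309.64788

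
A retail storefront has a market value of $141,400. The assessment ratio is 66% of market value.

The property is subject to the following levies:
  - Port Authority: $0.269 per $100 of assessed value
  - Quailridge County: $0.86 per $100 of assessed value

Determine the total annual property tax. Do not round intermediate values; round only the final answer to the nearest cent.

$1,053.63

Assessed value = $141,400 × 0.66 = $93,324
Port Authority: $93,324 × 0.00269 = $251.04156
Quailridge County: $93,324 × 0.0086 = $802.5864
Total = $251.04156 + $802.5864 = $1,053.62796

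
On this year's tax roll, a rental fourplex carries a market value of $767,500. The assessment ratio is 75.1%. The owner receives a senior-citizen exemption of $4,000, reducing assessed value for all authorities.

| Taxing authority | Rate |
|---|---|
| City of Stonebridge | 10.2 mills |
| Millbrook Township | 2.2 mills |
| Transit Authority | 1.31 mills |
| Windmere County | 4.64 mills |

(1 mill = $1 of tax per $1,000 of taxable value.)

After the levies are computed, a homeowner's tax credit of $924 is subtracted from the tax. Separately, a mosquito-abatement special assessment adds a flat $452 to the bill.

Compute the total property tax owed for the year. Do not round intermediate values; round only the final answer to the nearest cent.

$10,031.40

Assessed value = $767,500 × 0.751 = $576,392.5
Taxable value = $576,392.5 − $4,000 = $572,392.5
City of Stonebridge: $572,392.5 × 0.0102 = $5,838.4035
Millbrook Township: $572,392.5 × 0.0022 = $1,259.2635
Transit Authority: $572,392.5 × 0.00131 = $749.834175
Windmere County: $572,392.5 × 0.00464 = $2,655.9012
Levies subtotal = $10,503.402375
After credit = $10,503.402375 − $924 = $9,579.402375
Total = $9,579.402375 + $452 = $10,031.402375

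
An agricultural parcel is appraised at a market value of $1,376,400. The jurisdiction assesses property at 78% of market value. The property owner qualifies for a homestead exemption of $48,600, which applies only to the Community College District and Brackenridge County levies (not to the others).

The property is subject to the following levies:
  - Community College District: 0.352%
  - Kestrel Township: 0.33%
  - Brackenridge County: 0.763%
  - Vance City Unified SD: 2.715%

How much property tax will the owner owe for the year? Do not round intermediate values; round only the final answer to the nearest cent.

$44,119.54

Assessed value = $1,376,400 × 0.78 = $1,073,592
Community College District: ($1,073,592 − $48,600) × 0.00352 = $1,024,992 × 0.00352 = $3,607.97184
Kestrel Township: $1,073,592 × 0.0033 = $3,542.8536
Brackenridge County: ($1,073,592 − $48,600) × 0.00763 = $1,024,992 × 0.00763 = $7,820.68896
Vance City Unified SD: $1,073,592 × 0.02715 = $29,148.0228
Total = $44,119.5372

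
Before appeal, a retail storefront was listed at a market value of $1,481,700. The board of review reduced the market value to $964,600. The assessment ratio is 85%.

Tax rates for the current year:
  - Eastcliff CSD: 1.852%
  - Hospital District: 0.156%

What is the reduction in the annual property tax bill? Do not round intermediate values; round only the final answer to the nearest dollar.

Old assessed value = $1,481,700 × 0.85 = $1,259,445
New assessed value = $964,600 × 0.85 = $819,910
Combined rate = 0.01852 + 0.00156 = 0.02008
Old tax = $1,259,445 × 0.02008 = $25,289.6556
New tax = $819,910 × 0.02008 = $16,463.7928
Reduction = $25,289.6556 − $16,463.7928 = $8,825.8628

$8,826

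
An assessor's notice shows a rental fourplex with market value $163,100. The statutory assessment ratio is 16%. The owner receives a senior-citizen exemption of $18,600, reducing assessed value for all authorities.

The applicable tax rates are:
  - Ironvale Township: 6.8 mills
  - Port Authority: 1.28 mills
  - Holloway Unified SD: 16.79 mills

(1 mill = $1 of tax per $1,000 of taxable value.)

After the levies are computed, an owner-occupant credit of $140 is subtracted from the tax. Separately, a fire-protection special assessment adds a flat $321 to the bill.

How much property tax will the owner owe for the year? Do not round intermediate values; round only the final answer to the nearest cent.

$367.43

Assessed value = $163,100 × 0.16 = $26,096
Taxable value = $26,096 − $18,600 = $7,496
Ironvale Township: $7,496 × 0.0068 = $50.9728
Port Authority: $7,496 × 0.00128 = $9.59488
Holloway Unified SD: $7,496 × 0.01679 = $125.85784
Levies subtotal = $186.42552
After credit = $186.42552 − $140 = $46.42552
Total = $46.42552 + $321 = $367.42552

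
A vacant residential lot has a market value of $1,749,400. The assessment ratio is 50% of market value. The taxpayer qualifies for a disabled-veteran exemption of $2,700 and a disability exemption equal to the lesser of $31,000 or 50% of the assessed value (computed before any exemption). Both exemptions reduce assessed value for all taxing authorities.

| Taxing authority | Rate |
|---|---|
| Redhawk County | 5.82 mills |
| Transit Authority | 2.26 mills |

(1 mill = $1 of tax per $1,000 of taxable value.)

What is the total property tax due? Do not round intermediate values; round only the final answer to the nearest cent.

Assessed value = $1,749,400 × 0.5 = $874,700
Disability exemption = min($31,000, 50% × $874,700) = min($31,000, $437,350) = $31,000 (dollar cap binds)
Taxable value = $874,700 − $2,700 − $31,000 = $841,000
Redhawk County: $841,000 × 0.00582 = $4,894.62
Transit Authority: $841,000 × 0.00226 = $1,900.66
Total = $6,795.28

$6,795.28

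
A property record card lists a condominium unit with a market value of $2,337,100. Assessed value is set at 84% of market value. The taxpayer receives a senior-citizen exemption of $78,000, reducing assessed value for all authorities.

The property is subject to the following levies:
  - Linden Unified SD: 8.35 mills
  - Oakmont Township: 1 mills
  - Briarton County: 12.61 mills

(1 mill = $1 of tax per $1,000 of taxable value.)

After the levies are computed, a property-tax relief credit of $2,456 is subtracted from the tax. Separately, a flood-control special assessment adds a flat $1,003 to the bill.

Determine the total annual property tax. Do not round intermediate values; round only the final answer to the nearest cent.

Assessed value = $2,337,100 × 0.84 = $1,963,164
Taxable value = $1,963,164 − $78,000 = $1,885,164
Linden Unified SD: $1,885,164 × 0.00835 = $15,741.1194
Oakmont Township: $1,885,164 × 0.001 = $1,885.164
Briarton County: $1,885,164 × 0.01261 = $23,771.91804
Levies subtotal = $41,398.20144
After credit = $41,398.20144 − $2,456 = $38,942.20144
Total = $38,942.20144 + $1,003 = $39,945.20144

$39,945.20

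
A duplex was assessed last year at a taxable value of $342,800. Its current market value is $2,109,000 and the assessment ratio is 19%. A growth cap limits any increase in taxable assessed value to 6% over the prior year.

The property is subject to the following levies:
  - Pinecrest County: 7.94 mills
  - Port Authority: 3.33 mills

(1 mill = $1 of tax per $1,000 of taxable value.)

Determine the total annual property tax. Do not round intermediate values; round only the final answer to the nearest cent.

Uncapped assessed value = $2,109,000 × 0.19 = $400,710
Cap limit = $342,800 × 1.06 = $363,368
Taxable assessed value = min($400,710, $363,368) = $363,368 (cap binds)
Pinecrest County: $363,368 × 0.00794 = $2,885.14192
Port Authority: $363,368 × 0.00333 = $1,210.01544
Total = $4,095.15736

$4,095.16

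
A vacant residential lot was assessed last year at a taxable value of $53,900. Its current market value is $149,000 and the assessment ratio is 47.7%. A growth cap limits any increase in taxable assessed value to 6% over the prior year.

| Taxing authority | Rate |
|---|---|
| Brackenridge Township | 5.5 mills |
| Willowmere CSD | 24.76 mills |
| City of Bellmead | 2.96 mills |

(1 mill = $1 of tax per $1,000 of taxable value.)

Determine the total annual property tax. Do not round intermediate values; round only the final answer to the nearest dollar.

Uncapped assessed value = $149,000 × 0.477 = $71,073
Cap limit = $53,900 × 1.06 = $57,134
Taxable assessed value = min($71,073, $57,134) = $57,134 (cap binds)
Brackenridge Township: $57,134 × 0.0055 = $314.237
Willowmere CSD: $57,134 × 0.02476 = $1,414.63784
City of Bellmead: $57,134 × 0.00296 = $169.11664
Total = $1,897.99148

$1,898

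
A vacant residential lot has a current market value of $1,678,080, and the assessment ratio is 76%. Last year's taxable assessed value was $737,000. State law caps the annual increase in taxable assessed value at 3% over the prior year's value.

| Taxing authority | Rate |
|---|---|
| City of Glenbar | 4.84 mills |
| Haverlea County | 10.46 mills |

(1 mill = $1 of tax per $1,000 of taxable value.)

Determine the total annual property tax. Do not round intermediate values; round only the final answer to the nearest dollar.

$11,614

Uncapped assessed value = $1,678,080 × 0.76 = $1,275,340.8
Cap limit = $737,000 × 1.03 = $759,110
Taxable assessed value = min($1,275,340.8, $759,110) = $759,110 (cap binds)
City of Glenbar: $759,110 × 0.00484 = $3,674.0924
Haverlea County: $759,110 × 0.01046 = $7,940.2906
Total = $11,614.383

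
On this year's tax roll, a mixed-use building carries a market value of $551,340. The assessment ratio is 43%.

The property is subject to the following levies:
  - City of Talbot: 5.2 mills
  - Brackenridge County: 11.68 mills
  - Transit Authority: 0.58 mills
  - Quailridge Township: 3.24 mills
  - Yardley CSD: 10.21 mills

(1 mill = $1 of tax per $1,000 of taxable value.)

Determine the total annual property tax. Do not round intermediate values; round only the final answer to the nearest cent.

Assessed value = $551,340 × 0.43 = $237,076.2
City of Talbot: $237,076.2 × 0.0052 = $1,232.79624
Brackenridge County: $237,076.2 × 0.01168 = $2,769.050016
Transit Authority: $237,076.2 × 0.00058 = $137.504196
Quailridge Township: $237,076.2 × 0.00324 = $768.126888
Yardley CSD: $237,076.2 × 0.01021 = $2,420.548002
Total = $1,232.79624 + $2,769.050016 + $137.504196 + $768.126888 + $2,420.548002 = $7,328.025342

$7,328.03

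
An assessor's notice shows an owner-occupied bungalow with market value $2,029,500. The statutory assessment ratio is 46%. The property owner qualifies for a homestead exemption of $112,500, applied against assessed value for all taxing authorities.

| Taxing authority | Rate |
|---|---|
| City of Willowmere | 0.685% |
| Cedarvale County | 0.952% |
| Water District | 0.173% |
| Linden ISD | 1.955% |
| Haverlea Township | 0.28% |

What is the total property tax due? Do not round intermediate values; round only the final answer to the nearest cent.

$33,212.28

Assessed value = $2,029,500 × 0.46 = $933,570
Taxable value = $933,570 − $112,500 = $821,070
City of Willowmere: $821,070 × 0.00685 = $5,624.3295
Cedarvale County: $821,070 × 0.00952 = $7,816.5864
Water District: $821,070 × 0.00173 = $1,420.4511
Linden ISD: $821,070 × 0.01955 = $16,051.9185
Haverlea Township: $821,070 × 0.0028 = $2,298.996
Total = $5,624.3295 + $7,816.5864 + $1,420.4511 + $16,051.9185 + $2,298.996 = $33,212.2815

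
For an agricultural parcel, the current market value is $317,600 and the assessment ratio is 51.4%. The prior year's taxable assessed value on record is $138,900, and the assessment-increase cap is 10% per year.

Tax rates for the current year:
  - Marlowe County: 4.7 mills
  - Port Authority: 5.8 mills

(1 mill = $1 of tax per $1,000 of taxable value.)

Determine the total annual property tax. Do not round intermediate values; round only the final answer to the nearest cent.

$1,604.30

Uncapped assessed value = $317,600 × 0.514 = $163,246.4
Cap limit = $138,900 × 1.1 = $152,790
Taxable assessed value = min($163,246.4, $152,790) = $152,790 (cap binds)
Marlowe County: $152,790 × 0.0047 = $718.113
Port Authority: $152,790 × 0.0058 = $886.182
Total = $1,604.295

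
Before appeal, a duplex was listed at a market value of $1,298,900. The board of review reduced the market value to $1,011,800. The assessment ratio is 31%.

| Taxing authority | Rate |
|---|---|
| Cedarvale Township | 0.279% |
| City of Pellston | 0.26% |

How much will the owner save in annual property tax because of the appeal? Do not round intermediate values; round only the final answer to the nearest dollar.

Old assessed value = $1,298,900 × 0.31 = $402,659
New assessed value = $1,011,800 × 0.31 = $313,658
Combined rate = 0.00279 + 0.0026 = 0.00539
Old tax = $402,659 × 0.00539 = $2,170.33201
New tax = $313,658 × 0.00539 = $1,690.61662
Reduction = $2,170.33201 − $1,690.61662 = $479.71539

$480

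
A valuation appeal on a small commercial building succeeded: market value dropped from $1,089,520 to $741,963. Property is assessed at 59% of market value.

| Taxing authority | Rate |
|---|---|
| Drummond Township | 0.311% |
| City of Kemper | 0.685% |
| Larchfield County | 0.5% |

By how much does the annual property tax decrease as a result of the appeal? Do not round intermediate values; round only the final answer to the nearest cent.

Old assessed value = $1,089,520 × 0.59 = $642,816.8
New assessed value = $741,963 × 0.59 = $437,758.17
Combined rate = 0.00311 + 0.00685 + 0.005 = 0.01496
Old tax = $642,816.8 × 0.01496 = $9,616.539328
New tax = $437,758.17 × 0.01496 = $6,548.8622232
Reduction = $9,616.539328 − $6,548.8622232 = $3,067.6771048

$3,067.68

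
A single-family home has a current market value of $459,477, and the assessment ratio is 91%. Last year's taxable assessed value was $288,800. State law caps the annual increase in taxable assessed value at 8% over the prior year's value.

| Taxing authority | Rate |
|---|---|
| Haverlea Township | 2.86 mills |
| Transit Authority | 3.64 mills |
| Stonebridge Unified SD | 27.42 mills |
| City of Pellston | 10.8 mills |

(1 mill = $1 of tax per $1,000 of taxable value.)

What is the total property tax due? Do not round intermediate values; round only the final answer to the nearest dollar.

$13,948

Uncapped assessed value = $459,477 × 0.91 = $418,124.07
Cap limit = $288,800 × 1.08 = $311,904
Taxable assessed value = min($418,124.07, $311,904) = $311,904 (cap binds)
Haverlea Township: $311,904 × 0.00286 = $892.04544
Transit Authority: $311,904 × 0.00364 = $1,135.33056
Stonebridge Unified SD: $311,904 × 0.02742 = $8,552.40768
City of Pellston: $311,904 × 0.0108 = $3,368.5632
Total = $13,948.34688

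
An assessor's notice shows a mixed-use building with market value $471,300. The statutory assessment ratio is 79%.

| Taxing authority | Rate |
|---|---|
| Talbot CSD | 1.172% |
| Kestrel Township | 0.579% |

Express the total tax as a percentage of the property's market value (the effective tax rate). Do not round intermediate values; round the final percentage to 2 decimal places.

Assessed value = $471,300 × 0.79 = $372,327
Talbot CSD: $372,327 × 0.01172 = $4,363.67244
Kestrel Township: $372,327 × 0.00579 = $2,155.77333
Total tax = $6,519.44577
Effective rate = $6,519.44577 ÷ $471,300 = 1.38% of market value

1.38%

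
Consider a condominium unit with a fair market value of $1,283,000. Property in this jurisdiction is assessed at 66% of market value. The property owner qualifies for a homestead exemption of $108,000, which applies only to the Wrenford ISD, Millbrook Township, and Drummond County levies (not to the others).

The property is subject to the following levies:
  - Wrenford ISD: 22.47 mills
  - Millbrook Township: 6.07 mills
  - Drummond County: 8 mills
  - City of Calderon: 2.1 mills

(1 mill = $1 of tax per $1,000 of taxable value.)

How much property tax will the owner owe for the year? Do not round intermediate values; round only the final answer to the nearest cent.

$28,773.26

Assessed value = $1,283,000 × 0.66 = $846,780
Wrenford ISD: ($846,780 − $108,000) × 0.02247 = $738,780 × 0.02247 = $16,600.3866
Millbrook Township: ($846,780 − $108,000) × 0.00607 = $738,780 × 0.00607 = $4,484.3946
Drummond County: ($846,780 − $108,000) × 0.008 = $738,780 × 0.008 = $5,910.24
City of Calderon: $846,780 × 0.0021 = $1,778.238
Total = $28,773.2592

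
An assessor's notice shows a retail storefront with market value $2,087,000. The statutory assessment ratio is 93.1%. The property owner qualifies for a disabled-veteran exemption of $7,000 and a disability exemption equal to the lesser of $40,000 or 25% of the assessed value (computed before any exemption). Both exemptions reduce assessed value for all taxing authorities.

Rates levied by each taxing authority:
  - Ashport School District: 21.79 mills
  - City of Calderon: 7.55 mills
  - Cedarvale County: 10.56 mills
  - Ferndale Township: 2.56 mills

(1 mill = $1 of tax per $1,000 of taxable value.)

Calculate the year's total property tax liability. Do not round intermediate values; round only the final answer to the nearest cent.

$80,504.03

Assessed value = $2,087,000 × 0.931 = $1,942,997
Disability exemption = min($40,000, 25% × $1,942,997) = min($40,000, $485,749.25) = $40,000 (dollar cap binds)
Taxable value = $1,942,997 − $7,000 − $40,000 = $1,895,997
Ashport School District: $1,895,997 × 0.02179 = $41,313.77463
City of Calderon: $1,895,997 × 0.00755 = $14,314.77735
Cedarvale County: $1,895,997 × 0.01056 = $20,021.72832
Ferndale Township: $1,895,997 × 0.00256 = $4,853.75232
Total = $80,504.03262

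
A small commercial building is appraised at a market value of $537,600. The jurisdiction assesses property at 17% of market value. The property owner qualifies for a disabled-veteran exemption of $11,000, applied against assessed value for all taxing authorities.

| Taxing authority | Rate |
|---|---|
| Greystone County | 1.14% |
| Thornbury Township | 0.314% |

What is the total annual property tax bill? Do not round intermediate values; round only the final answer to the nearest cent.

$1,168.90

Assessed value = $537,600 × 0.17 = $91,392
Taxable value = $91,392 − $11,000 = $80,392
Greystone County: $80,392 × 0.0114 = $916.4688
Thornbury Township: $80,392 × 0.00314 = $252.43088
Total = $916.4688 + $252.43088 = $1,168.89968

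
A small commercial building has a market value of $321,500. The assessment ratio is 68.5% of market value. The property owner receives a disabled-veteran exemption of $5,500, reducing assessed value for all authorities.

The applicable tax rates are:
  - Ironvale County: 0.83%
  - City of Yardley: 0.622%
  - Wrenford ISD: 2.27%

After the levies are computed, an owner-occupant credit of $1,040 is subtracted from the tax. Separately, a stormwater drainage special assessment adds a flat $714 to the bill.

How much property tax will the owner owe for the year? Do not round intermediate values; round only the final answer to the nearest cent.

$7,666.16

Assessed value = $321,500 × 0.685 = $220,227.5
Taxable value = $220,227.5 − $5,500 = $214,727.5
Ironvale County: $214,727.5 × 0.0083 = $1,782.23825
City of Yardley: $214,727.5 × 0.00622 = $1,335.60505
Wrenford ISD: $214,727.5 × 0.0227 = $4,874.31425
Levies subtotal = $7,992.15755
After credit = $7,992.15755 − $1,040 = $6,952.15755
Total = $6,952.15755 + $714 = $7,666.15755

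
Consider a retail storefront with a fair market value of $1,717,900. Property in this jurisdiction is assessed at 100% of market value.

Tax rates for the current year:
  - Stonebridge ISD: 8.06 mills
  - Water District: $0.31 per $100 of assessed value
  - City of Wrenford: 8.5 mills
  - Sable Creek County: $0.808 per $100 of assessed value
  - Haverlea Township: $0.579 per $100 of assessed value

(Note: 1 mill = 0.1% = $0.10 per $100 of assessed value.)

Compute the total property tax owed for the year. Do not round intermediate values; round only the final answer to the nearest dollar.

Assessed value = $1,717,900 × 1 = $1,717,900
Stonebridge ISD: $1,717,900 × 0.00806 = $13,846.274
Water District: $1,717,900 × 0.0031 = $5,325.49
City of Wrenford: $1,717,900 × 0.0085 = $14,602.15
Sable Creek County: $1,717,900 × 0.00808 = $13,880.632
Haverlea Township: $1,717,900 × 0.00579 = $9,946.641
Total = $57,601.187

$57,601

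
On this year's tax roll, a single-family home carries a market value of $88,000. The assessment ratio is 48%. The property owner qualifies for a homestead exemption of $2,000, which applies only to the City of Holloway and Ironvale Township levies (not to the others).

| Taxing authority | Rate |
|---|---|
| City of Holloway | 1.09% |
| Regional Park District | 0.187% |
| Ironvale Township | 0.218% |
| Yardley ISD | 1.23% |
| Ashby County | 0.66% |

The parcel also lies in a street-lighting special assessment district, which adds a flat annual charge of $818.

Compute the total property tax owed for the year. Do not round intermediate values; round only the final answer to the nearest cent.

$2,221.66

Assessed value = $88,000 × 0.48 = $42,240
City of Holloway: ($42,240 − $2,000) × 0.0109 = $40,240 × 0.0109 = $438.616
Regional Park District: $42,240 × 0.00187 = $78.9888
Ironvale Township: ($42,240 − $2,000) × 0.00218 = $40,240 × 0.00218 = $87.7232
Yardley ISD: $42,240 × 0.0123 = $519.552
Ashby County: $42,240 × 0.0066 = $278.784
Levies subtotal = $1,403.664
Total = $1,403.664 + $818 = $2,221.664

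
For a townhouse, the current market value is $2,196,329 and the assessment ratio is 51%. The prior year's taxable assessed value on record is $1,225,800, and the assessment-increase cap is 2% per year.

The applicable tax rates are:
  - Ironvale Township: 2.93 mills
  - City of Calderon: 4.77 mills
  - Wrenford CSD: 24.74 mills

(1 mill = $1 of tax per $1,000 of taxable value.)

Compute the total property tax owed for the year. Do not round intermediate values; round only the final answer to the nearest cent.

Uncapped assessed value = $2,196,329 × 0.51 = $1,120,127.79
Cap limit = $1,225,800 × 1.02 = $1,250,316
Taxable assessed value = min($1,120,127.79, $1,250,316) = $1,120,127.79 (cap does not bind)
Ironvale Township: $1,120,127.79 × 0.00293 = $3,281.9744247
City of Calderon: $1,120,127.79 × 0.00477 = $5,343.0095583
Wrenford CSD: $1,120,127.79 × 0.02474 = $27,711.9615246
Total = $36,336.9455076

$36,336.95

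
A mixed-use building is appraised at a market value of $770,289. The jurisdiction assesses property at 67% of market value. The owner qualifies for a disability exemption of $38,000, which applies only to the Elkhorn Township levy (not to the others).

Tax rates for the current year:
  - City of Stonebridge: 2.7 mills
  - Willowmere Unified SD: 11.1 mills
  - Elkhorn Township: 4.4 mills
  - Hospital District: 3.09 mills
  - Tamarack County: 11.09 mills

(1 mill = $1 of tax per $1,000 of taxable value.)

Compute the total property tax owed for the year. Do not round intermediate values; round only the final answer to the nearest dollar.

$16,544

Assessed value = $770,289 × 0.67 = $516,093.63
City of Stonebridge: $516,093.63 × 0.0027 = $1,393.452801
Willowmere Unified SD: $516,093.63 × 0.0111 = $5,728.639293
Elkhorn Township: ($516,093.63 − $38,000) × 0.0044 = $478,093.63 × 0.0044 = $2,103.611972
Hospital District: $516,093.63 × 0.00309 = $1,594.7293167
Tamarack County: $516,093.63 × 0.01109 = $5,723.4783567
Total = $16,543.9117394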